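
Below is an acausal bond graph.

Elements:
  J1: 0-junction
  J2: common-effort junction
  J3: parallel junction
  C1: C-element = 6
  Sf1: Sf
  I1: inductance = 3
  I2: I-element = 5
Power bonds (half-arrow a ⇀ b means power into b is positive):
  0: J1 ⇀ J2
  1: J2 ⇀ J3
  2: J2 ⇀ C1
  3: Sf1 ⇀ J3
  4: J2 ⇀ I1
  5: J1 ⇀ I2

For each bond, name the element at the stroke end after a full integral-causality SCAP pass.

β0 |J1
β1 |J3
β2 |J2
β3 |Sf1
β4 |I1
β5 |I2

#3 |Sf1  (Sf1 (Sf) sets flow on bond)
#1 |J3  (closing 0-jn rule on J3)
#2 |J2  (C1 outputs effort q/C1)
#0 |J1  (0-jn J2 has e-setter on 2)
#4 |I1  (0-jn J2 has e-setter on 2)
#5 |I2  (0-jn J1 has e-setter on 0)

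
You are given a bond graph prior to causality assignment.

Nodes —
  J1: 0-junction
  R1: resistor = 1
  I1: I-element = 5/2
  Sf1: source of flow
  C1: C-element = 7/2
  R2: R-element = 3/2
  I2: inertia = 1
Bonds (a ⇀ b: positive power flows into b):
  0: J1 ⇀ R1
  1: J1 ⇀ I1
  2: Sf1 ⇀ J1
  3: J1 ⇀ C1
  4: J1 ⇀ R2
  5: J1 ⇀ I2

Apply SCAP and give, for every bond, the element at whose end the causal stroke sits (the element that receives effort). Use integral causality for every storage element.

β2 |Sf1  (Sf1 fixes flow; stroke at Sf1)
β1 |I1  (I1 outputs flow p/I1)
β3 |J1  (prefer integral on C1)
β0 |R1  (J1: bond 3 brought effort, rest push out)
β4 |R2  (0-jn J1 has e-setter on 3)
β5 |I2  (J1 effort already set via bond 3)

bond 0 |R1
bond 1 |I1
bond 2 |Sf1
bond 3 |J1
bond 4 |R2
bond 5 |I2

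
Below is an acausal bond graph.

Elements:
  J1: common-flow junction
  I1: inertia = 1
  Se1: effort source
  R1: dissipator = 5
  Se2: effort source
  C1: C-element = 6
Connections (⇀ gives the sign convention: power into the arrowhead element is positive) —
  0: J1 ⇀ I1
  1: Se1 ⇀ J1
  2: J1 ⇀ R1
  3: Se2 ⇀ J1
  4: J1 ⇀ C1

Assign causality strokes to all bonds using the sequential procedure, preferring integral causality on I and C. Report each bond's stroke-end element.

bond 1 stroke at J1  (Se1 fixes effort; stroke away)
bond 3 stroke at J1  (Se2 (Se) sets effort on bond)
bond 0 stroke at I1  (prefer integral on I1)
bond 2 stroke at J1  (1-jn J1 has f-setter on 0)
bond 4 stroke at J1  (J1 flow already set via bond 0)

β0 |I1
β1 |J1
β2 |J1
β3 |J1
β4 |J1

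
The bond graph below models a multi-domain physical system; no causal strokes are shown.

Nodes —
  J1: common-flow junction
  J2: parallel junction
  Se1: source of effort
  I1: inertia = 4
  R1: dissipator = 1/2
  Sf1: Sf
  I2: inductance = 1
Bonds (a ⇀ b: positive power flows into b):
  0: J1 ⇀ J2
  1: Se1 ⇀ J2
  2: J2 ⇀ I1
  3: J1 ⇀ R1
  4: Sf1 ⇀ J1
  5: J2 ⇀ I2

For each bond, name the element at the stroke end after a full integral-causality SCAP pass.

bond 0 |J1
bond 1 |J2
bond 2 |I1
bond 3 |J1
bond 4 |Sf1
bond 5 |I2

b1 →J2  (Se1 fixes effort; stroke away)
b4 →Sf1  (source Sf1 imposes f)
b0 →J1  (J1: bond 4 brought flow, rest push out)
b3 →J1  (1-jn J1 has f-setter on 4)
b2 →I1  (common-e at J2 fixed by 1)
b5 →I2  (common-e at J2 fixed by 1)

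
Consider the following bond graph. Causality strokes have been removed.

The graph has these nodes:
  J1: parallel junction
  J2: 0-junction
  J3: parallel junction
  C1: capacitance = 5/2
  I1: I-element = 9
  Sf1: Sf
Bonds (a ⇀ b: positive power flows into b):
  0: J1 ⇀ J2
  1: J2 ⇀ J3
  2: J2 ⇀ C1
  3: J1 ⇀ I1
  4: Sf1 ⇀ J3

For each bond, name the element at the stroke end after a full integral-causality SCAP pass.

β0 stroke at J1
β1 stroke at J3
β2 stroke at J2
β3 stroke at I1
β4 stroke at Sf1

β4 →Sf1  (Sf1 (Sf) sets flow on bond)
β1 →J3  (J3: last free bond brings effort in)
β2 →J2  (C1 outputs effort q/C1)
β0 →J1  (common-e at J2 fixed by 2)
β3 →I1  (J1: bond 0 brought effort, rest push out)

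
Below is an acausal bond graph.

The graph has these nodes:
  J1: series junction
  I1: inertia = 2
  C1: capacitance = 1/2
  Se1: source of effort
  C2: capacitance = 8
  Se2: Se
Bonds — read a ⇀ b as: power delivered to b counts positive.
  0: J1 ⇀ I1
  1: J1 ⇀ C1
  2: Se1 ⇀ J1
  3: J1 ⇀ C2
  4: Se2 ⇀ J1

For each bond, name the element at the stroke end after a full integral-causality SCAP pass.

β2 stroke at J1  (Se1 fixes effort; stroke away)
β4 stroke at J1  (source Se2 imposes e)
β0 stroke at I1  (I1 outputs flow p/I1)
β1 stroke at J1  (common-f at J1 fixed by 0)
β3 stroke at J1  (J1: bond 0 brought flow, rest push out)

β0 stroke at I1
β1 stroke at J1
β2 stroke at J1
β3 stroke at J1
β4 stroke at J1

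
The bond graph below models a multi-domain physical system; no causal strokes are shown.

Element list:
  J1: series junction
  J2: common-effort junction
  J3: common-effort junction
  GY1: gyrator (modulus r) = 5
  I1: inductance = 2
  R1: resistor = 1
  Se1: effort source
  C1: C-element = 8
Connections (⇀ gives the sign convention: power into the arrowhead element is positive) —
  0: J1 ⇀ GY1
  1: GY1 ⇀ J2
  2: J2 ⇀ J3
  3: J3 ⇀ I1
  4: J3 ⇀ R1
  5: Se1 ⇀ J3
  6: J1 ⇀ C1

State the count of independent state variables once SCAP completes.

β5 stroke at J3  (Se1 fixes effort; stroke away)
β2 stroke at J2  (common-e at J3 fixed by 5)
β3 stroke at I1  (0-jn J3 has e-setter on 5)
β4 stroke at R1  (0-jn J3 has e-setter on 5)
β1 stroke at GY1  (0-jn J2 has e-setter on 2)
β0 stroke at GY1  (GY1: gyrator matches bond 1)
β6 stroke at J1  (J1: bond 0 brought flow, rest push out)

2  (C1, I1 all integral)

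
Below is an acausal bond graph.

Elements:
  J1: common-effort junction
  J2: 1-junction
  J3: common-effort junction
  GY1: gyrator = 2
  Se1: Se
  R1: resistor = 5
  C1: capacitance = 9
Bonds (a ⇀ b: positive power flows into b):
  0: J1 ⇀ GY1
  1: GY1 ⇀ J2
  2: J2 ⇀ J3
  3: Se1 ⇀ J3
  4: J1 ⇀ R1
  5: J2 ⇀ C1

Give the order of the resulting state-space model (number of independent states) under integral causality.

1  (C1 all integral)

β3 |J3  (Se1: effort source, stroke at far end)
β2 |J2  (common-e at J3 fixed by 3)
β5 |J2  (prefer integral on C1)
β1 |GY1  (closing 1-jn rule on J2)
β0 |GY1  (GY1: gyrator matches bond 1)
β4 |J1  (only one effort-in slot at J1)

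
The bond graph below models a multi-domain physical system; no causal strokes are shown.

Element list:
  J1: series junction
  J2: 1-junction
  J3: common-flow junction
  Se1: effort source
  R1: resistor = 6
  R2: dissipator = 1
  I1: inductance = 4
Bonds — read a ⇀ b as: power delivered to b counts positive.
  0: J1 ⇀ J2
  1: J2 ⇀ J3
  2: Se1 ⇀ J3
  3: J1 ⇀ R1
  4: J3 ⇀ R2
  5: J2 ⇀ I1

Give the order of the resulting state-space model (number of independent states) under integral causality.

1  (I1 all integral)

#2 stroke at J3  (source Se1 imposes e)
#5 stroke at I1  (I1 outputs flow p/I1)
#0 stroke at J2  (J2 flow already set via bond 5)
#1 stroke at J2  (J2: bond 5 brought flow, rest push out)
#4 stroke at J3  (J3: bond 1 brought flow, rest push out)
#3 stroke at J1  (J1 flow already set via bond 0)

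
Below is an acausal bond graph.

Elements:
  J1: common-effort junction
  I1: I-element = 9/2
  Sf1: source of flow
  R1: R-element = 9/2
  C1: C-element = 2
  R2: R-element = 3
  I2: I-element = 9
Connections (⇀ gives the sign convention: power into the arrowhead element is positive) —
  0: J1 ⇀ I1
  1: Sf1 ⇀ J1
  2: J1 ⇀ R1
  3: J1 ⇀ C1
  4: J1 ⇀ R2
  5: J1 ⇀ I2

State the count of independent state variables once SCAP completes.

3  (C1, I1, I2 all integral)

bond 1 stroke at Sf1  (Sf1 (Sf) sets flow on bond)
bond 0 stroke at I1  (I1: I, integral causality)
bond 3 stroke at J1  (prefer integral on C1)
bond 2 stroke at R1  (common-e at J1 fixed by 3)
bond 4 stroke at R2  (common-e at J1 fixed by 3)
bond 5 stroke at I2  (common-e at J1 fixed by 3)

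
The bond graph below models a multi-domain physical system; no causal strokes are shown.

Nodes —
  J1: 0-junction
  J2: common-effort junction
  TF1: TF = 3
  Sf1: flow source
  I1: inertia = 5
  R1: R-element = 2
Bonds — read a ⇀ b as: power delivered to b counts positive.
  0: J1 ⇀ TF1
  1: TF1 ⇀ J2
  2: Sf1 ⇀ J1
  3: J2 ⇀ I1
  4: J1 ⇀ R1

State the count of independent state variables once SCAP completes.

b2 stroke→Sf1  (Sf1 (Sf) sets flow on bond)
b3 stroke→I1  (I1 integral (f out))
b1 stroke→J2  (only one effort-in slot at J2)
b0 stroke→TF1  (through TF1, causality passes straight; one stroke at TF1)
b4 stroke→J1  (closing 0-jn rule on J1)

1  (I1 all integral)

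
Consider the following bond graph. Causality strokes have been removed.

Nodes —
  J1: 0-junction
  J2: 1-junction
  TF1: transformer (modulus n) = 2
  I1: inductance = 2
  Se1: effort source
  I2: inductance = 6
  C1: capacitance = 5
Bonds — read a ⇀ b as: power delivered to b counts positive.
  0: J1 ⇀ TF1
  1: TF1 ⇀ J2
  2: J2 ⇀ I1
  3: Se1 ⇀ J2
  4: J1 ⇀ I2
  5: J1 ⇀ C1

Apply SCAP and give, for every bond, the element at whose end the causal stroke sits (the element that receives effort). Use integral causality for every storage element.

β0 stroke→TF1
β1 stroke→J2
β2 stroke→I1
β3 stroke→J2
β4 stroke→I2
β5 stroke→J1

β3 stroke at J2  (Se1: effort source, stroke at far end)
β2 stroke at I1  (I1 integral (f out))
β1 stroke at J2  (J2 flow already set via bond 2)
β0 stroke at TF1  (TF1: transformer flips bond 1)
β4 stroke at I2  (I2: I, integral causality)
β5 stroke at J1  (J1 needs exactly one e-in)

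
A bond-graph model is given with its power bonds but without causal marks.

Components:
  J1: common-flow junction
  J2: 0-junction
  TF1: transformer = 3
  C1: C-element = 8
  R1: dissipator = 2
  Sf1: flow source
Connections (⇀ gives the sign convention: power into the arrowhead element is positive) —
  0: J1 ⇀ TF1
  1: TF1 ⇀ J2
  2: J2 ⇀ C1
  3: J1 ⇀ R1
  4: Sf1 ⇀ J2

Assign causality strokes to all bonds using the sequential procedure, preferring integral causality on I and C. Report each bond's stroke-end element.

β0 →J1
β1 →TF1
β2 →J2
β3 →R1
β4 →Sf1

b4 stroke→Sf1  (source Sf1 imposes f)
b2 stroke→J2  (prefer integral on C1)
b1 stroke→TF1  (common-e at J2 fixed by 2)
b0 stroke→J1  (TF1 one-in-one-out from 1)
b3 stroke→R1  (only one flow-in slot at J1)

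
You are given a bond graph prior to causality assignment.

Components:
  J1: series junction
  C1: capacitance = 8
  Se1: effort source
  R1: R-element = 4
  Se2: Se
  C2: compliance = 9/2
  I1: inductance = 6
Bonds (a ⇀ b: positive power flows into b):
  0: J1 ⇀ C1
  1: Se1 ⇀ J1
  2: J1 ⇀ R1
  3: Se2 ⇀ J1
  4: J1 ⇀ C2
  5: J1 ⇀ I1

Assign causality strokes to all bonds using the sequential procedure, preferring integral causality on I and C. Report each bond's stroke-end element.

bond 0 |J1
bond 1 |J1
bond 2 |J1
bond 3 |J1
bond 4 |J1
bond 5 |I1

bond 1 |J1  (Se1 (Se) sets effort on bond)
bond 3 |J1  (Se2: effort source, stroke at far end)
bond 0 |J1  (prefer integral on C1)
bond 4 |J1  (C2 integral (e out))
bond 5 |I1  (prefer integral on I1)
bond 2 |J1  (common-f at J1 fixed by 5)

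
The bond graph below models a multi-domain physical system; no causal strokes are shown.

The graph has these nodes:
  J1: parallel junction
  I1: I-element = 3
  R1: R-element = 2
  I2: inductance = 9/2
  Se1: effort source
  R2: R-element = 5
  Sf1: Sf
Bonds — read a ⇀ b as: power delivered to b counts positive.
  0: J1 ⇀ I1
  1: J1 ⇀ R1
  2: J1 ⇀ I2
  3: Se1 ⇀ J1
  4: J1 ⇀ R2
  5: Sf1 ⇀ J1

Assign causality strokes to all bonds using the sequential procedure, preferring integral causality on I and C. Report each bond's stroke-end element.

bond 0 |I1
bond 1 |R1
bond 2 |I2
bond 3 |J1
bond 4 |R2
bond 5 |Sf1

b3 |J1  (source Se1 imposes e)
b5 |Sf1  (source Sf1 imposes f)
b0 |I1  (common-e at J1 fixed by 3)
b1 |R1  (J1 effort already set via bond 3)
b2 |I2  (J1 effort already set via bond 3)
b4 |R2  (0-jn J1 has e-setter on 3)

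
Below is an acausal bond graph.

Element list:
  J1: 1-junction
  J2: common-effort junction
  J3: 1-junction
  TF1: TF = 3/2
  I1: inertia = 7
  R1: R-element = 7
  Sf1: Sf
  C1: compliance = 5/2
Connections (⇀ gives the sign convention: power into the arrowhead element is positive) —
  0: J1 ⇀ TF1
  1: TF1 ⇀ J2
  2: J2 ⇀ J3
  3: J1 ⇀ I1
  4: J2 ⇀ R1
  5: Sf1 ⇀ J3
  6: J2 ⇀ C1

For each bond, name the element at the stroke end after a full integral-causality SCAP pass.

bond 0 stroke→J1
bond 1 stroke→TF1
bond 2 stroke→J3
bond 3 stroke→I1
bond 4 stroke→R1
bond 5 stroke→Sf1
bond 6 stroke→J2

b5 →Sf1  (Sf1 fixes flow; stroke at Sf1)
b2 →J3  (common-f at J3 fixed by 5)
b3 →I1  (prefer integral on I1)
b0 →J1  (common-f at J1 fixed by 3)
b1 →TF1  (TF1: transformer flips bond 0)
b6 →J2  (C1 outputs effort q/C1)
b4 →R1  (J2: bond 6 brought effort, rest push out)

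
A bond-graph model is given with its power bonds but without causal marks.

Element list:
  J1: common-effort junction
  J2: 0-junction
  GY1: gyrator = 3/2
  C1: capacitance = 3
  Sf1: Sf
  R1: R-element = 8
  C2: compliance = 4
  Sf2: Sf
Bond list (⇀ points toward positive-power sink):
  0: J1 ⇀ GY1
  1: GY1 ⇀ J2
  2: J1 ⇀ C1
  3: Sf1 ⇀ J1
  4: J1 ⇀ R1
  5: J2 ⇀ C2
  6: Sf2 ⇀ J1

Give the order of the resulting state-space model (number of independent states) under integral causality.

#3 →Sf1  (Sf1: flow source, stroke at near end)
#6 →Sf2  (Sf2 fixes flow; stroke at Sf2)
#2 →J1  (C1 integral (e out))
#0 →GY1  (common-e at J1 fixed by 2)
#4 →R1  (0-jn J1 has e-setter on 2)
#1 →GY1  (GY1: gyrator matches bond 0)
#5 →J2  (only one effort-in slot at J2)

2  (C1, C2 all integral)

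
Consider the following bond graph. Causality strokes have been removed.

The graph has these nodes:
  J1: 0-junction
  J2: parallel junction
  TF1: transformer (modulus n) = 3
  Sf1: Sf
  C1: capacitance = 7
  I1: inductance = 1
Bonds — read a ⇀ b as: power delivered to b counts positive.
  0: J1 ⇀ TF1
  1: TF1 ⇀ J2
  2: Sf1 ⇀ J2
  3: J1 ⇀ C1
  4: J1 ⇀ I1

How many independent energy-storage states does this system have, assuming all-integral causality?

2  (C1, I1 all integral)

#2 |Sf1  (Sf1 fixes flow; stroke at Sf1)
#1 |J2  (J2 needs exactly one e-in)
#0 |TF1  (through TF1, causality passes straight; one stroke at TF1)
#3 |J1  (C1: C, integral causality)
#4 |I1  (J1: bond 3 brought effort, rest push out)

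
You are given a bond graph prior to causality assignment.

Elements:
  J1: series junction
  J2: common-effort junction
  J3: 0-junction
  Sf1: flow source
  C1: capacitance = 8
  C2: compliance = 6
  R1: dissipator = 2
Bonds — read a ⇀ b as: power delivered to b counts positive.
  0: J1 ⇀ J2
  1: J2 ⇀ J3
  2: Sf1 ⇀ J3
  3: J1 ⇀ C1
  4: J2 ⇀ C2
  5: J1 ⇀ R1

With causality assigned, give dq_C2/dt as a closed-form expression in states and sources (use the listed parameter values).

β2 stroke at Sf1  (Sf1 (Sf) sets flow on bond)
β1 stroke at J3  (J3 needs exactly one e-in)
β3 stroke at J1  (C1: C, integral causality)
β4 stroke at J2  (C2 integral (e out))
β0 stroke at J1  (J2: bond 4 brought effort, rest push out)
β5 stroke at R1  (J1 needs exactly one f-in)

dq_C2/dt = F_Sf1 - q_C1/16 - q_C2/12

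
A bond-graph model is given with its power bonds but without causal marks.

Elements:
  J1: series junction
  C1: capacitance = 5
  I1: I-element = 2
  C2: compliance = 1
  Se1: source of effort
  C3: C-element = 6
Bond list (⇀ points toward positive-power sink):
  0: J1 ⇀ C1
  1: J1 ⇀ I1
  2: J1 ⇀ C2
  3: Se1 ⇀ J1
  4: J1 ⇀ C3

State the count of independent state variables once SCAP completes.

4  (C1, C2, C3, I1 all integral)

β3 stroke→J1  (Se1: effort source, stroke at far end)
β0 stroke→J1  (C1 outputs effort q/C1)
β1 stroke→I1  (I1 integral (f out))
β2 stroke→J1  (J1 flow already set via bond 1)
β4 stroke→J1  (J1 flow already set via bond 1)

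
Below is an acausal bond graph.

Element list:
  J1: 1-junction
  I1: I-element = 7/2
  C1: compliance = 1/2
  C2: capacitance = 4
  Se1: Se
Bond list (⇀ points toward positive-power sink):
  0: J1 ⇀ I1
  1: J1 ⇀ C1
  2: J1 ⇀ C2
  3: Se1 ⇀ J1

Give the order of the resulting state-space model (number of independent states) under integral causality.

3  (C1, C2, I1 all integral)

b3 →J1  (Se1 fixes effort; stroke away)
b0 →I1  (I1 integral (f out))
b1 →J1  (common-f at J1 fixed by 0)
b2 →J1  (J1: bond 0 brought flow, rest push out)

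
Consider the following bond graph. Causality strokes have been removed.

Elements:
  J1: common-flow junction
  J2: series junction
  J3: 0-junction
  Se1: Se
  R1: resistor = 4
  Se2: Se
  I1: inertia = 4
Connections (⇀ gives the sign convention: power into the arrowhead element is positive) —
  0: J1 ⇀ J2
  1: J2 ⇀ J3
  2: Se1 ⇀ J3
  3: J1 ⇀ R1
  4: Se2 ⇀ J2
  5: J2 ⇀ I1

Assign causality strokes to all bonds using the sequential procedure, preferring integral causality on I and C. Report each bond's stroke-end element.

bond 0 |J2
bond 1 |J2
bond 2 |J3
bond 3 |J1
bond 4 |J2
bond 5 |I1

bond 2 stroke at J3  (source Se1 imposes e)
bond 4 stroke at J2  (source Se2 imposes e)
bond 1 stroke at J2  (J3 effort already set via bond 2)
bond 5 stroke at I1  (I1 outputs flow p/I1)
bond 0 stroke at J2  (J2: bond 5 brought flow, rest push out)
bond 3 stroke at J1  (J1: bond 0 brought flow, rest push out)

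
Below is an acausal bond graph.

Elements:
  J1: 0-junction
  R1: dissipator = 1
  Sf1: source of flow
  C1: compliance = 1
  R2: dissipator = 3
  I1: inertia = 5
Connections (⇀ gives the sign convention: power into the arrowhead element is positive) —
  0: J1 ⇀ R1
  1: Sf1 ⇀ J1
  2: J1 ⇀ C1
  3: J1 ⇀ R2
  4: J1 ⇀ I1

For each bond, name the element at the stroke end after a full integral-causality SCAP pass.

b0 |R1
b1 |Sf1
b2 |J1
b3 |R2
b4 |I1

b1 |Sf1  (Sf1: flow source, stroke at near end)
b2 |J1  (C1: C, integral causality)
b0 |R1  (J1: bond 2 brought effort, rest push out)
b3 |R2  (0-jn J1 has e-setter on 2)
b4 |I1  (J1 effort already set via bond 2)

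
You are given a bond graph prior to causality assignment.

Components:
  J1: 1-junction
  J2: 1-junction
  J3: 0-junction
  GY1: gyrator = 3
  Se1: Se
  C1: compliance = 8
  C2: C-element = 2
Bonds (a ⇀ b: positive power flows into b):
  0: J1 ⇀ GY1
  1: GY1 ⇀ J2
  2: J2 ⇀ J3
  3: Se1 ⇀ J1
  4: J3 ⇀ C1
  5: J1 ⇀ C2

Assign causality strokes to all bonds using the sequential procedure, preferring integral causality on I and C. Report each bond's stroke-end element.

bond 0 |GY1
bond 1 |GY1
bond 2 |J2
bond 3 |J1
bond 4 |J3
bond 5 |J1

β3 stroke at J1  (source Se1 imposes e)
β4 stroke at J3  (C1 integral (e out))
β2 stroke at J2  (0-jn J3 has e-setter on 4)
β1 stroke at GY1  (only one flow-in slot at J2)
β0 stroke at GY1  (through GY1, causality inverts; strokes same side of GY1)
β5 stroke at J1  (common-f at J1 fixed by 0)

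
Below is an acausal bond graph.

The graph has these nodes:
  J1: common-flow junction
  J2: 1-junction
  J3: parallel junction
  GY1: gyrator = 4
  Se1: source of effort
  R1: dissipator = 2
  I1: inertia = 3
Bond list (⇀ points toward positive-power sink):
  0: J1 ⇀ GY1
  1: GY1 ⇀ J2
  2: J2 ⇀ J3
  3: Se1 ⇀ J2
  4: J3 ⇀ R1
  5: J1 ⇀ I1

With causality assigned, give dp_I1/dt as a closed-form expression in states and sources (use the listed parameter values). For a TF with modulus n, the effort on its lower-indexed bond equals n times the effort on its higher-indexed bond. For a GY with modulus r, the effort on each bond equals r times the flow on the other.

#3 →J2  (Se1 (Se) sets effort on bond)
#5 →I1  (I1 outputs flow p/I1)
#0 →J1  (J1 flow already set via bond 5)
#1 →J2  (through GY1, causality inverts; strokes same side of GY1)
#2 →J3  (J2 needs exactly one f-in)
#4 →R1  (J3 effort already set via bond 2)

dp_I1/dt = -2*E_Se1 - 8*p_I1/3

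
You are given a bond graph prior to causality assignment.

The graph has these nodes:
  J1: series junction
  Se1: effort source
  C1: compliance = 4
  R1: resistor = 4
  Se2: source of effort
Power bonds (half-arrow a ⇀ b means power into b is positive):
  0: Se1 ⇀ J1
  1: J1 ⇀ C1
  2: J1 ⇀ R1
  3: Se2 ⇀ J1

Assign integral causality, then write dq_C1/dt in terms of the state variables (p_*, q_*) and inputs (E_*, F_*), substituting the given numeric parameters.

dq_C1/dt = E_Se1/4 + E_Se2/4 - q_C1/16

bond 0 |J1  (Se1 (Se) sets effort on bond)
bond 3 |J1  (Se2: effort source, stroke at far end)
bond 1 |J1  (C1: C, integral causality)
bond 2 |R1  (J1: last free bond brings flow in)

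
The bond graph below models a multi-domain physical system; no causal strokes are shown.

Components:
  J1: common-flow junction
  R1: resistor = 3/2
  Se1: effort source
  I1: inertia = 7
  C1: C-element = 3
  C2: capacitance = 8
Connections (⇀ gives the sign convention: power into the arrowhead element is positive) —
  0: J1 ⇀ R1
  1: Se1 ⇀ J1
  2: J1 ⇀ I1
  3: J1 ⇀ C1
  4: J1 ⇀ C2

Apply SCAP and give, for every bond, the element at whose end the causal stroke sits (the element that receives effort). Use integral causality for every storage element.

#1 |J1  (Se1 (Se) sets effort on bond)
#2 |I1  (I1: I, integral causality)
#0 |J1  (common-f at J1 fixed by 2)
#3 |J1  (J1: bond 2 brought flow, rest push out)
#4 |J1  (J1 flow already set via bond 2)

#0 stroke→J1
#1 stroke→J1
#2 stroke→I1
#3 stroke→J1
#4 stroke→J1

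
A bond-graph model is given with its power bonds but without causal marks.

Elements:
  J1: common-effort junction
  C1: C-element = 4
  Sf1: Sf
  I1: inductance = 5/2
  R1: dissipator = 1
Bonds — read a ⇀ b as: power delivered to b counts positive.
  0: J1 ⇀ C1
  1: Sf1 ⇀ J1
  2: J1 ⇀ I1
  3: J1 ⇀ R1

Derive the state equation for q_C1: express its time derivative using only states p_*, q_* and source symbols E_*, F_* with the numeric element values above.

#1 →Sf1  (Sf1 (Sf) sets flow on bond)
#0 →J1  (C1 integral (e out))
#2 →I1  (common-e at J1 fixed by 0)
#3 →R1  (J1 effort already set via bond 0)

dq_C1/dt = F_Sf1 - 2*p_I1/5 - q_C1/4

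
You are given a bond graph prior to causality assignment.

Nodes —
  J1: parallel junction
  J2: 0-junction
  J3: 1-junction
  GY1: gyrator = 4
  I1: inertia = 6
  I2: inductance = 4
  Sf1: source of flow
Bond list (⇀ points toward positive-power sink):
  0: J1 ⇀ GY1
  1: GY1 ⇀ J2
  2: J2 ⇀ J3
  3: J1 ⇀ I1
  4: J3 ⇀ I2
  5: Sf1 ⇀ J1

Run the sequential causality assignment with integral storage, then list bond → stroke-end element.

b0 stroke→J1
b1 stroke→J2
b2 stroke→J3
b3 stroke→I1
b4 stroke→I2
b5 stroke→Sf1

β5 →Sf1  (Sf1: flow source, stroke at near end)
β3 →I1  (I1: I, integral causality)
β0 →J1  (closing 0-jn rule on J1)
β1 →J2  (GY1 both-in/both-out from 0)
β2 →J3  (0-jn J2 has e-setter on 1)
β4 →I2  (J3: last free bond brings flow in)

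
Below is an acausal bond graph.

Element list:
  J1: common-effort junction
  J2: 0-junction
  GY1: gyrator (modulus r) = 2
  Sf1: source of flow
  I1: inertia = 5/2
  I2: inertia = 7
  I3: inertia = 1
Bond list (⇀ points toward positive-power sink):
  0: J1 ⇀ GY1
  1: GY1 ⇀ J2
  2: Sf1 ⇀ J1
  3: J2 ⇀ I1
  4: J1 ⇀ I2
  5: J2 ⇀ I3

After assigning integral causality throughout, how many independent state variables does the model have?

bond 2 stroke at Sf1  (Sf1: flow source, stroke at near end)
bond 3 stroke at I1  (I1 integral (f out))
bond 4 stroke at I2  (I2 integral (f out))
bond 0 stroke at J1  (only one effort-in slot at J1)
bond 1 stroke at J2  (GY1: gyrator matches bond 0)
bond 5 stroke at I3  (0-jn J2 has e-setter on 1)

3  (I1, I2, I3 all integral)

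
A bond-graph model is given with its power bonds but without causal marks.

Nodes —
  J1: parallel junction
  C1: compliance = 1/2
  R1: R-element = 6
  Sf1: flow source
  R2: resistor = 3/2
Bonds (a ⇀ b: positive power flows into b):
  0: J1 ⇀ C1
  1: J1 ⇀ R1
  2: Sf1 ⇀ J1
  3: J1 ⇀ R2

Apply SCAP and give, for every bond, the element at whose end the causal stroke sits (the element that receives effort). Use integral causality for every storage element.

β0 stroke→J1
β1 stroke→R1
β2 stroke→Sf1
β3 stroke→R2

#2 stroke→Sf1  (Sf1 (Sf) sets flow on bond)
#0 stroke→J1  (C1 integral (e out))
#1 stroke→R1  (common-e at J1 fixed by 0)
#3 stroke→R2  (J1 effort already set via bond 0)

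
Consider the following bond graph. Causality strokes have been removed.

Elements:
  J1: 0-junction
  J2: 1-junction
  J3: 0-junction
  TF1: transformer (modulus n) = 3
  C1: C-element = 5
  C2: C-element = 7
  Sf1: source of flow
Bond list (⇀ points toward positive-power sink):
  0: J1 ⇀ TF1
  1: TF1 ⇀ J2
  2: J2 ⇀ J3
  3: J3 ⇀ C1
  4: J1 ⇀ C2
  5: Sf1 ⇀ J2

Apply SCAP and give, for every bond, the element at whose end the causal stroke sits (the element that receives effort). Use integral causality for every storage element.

bond 5 stroke at Sf1  (Sf1 fixes flow; stroke at Sf1)
bond 1 stroke at J2  (J2: bond 5 brought flow, rest push out)
bond 2 stroke at J2  (J2: bond 5 brought flow, rest push out)
bond 3 stroke at J3  (J3 needs exactly one e-in)
bond 0 stroke at TF1  (TF TF1: opposite of bond 1)
bond 4 stroke at J1  (J1 needs exactly one e-in)

β0 stroke→TF1
β1 stroke→J2
β2 stroke→J2
β3 stroke→J3
β4 stroke→J1
β5 stroke→Sf1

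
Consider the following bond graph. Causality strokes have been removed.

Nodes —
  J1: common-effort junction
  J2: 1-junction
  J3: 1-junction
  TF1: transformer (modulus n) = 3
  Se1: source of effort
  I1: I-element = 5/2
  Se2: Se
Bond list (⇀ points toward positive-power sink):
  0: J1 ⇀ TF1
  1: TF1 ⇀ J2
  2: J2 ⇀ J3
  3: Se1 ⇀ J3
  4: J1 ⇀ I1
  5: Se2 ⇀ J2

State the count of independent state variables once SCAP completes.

b3 stroke at J3  (source Se1 imposes e)
b5 stroke at J2  (source Se2 imposes e)
b2 stroke at J2  (closing 1-jn rule on J3)
b1 stroke at TF1  (J2: last free bond brings flow in)
b0 stroke at J1  (through TF1, causality passes straight; one stroke at TF1)
b4 stroke at I1  (common-e at J1 fixed by 0)

1  (I1 all integral)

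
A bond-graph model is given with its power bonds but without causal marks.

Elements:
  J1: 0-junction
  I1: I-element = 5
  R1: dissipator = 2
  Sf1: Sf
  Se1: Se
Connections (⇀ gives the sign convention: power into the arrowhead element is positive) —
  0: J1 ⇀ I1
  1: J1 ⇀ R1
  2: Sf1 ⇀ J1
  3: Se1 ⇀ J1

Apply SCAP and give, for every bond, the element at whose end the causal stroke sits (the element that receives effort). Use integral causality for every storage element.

b2 stroke at Sf1  (Sf1 (Sf) sets flow on bond)
b3 stroke at J1  (Se1 fixes effort; stroke away)
b0 stroke at I1  (J1 effort already set via bond 3)
b1 stroke at R1  (J1: bond 3 brought effort, rest push out)

β0 stroke→I1
β1 stroke→R1
β2 stroke→Sf1
β3 stroke→J1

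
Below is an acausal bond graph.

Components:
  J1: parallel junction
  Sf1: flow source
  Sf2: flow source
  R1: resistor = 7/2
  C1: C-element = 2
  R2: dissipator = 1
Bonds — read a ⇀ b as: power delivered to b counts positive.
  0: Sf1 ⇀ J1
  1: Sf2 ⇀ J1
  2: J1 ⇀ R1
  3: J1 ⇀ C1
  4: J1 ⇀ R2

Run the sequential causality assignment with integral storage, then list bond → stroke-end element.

β0 stroke at Sf1  (Sf1 (Sf) sets flow on bond)
β1 stroke at Sf2  (Sf2 (Sf) sets flow on bond)
β3 stroke at J1  (C1 integral (e out))
β2 stroke at R1  (common-e at J1 fixed by 3)
β4 stroke at R2  (common-e at J1 fixed by 3)

β0 →Sf1
β1 →Sf2
β2 →R1
β3 →J1
β4 →R2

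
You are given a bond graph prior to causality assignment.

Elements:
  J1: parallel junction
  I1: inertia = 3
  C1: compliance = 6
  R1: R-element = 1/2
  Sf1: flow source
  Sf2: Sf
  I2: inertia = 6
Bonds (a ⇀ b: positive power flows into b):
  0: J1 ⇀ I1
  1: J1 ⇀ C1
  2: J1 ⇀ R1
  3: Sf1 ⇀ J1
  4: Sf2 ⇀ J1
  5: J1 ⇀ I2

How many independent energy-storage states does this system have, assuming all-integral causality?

3  (C1, I1, I2 all integral)

β3 →Sf1  (source Sf1 imposes f)
β4 →Sf2  (Sf2: flow source, stroke at near end)
β0 →I1  (I1 integral (f out))
β1 →J1  (prefer integral on C1)
β2 →R1  (J1 effort already set via bond 1)
β5 →I2  (0-jn J1 has e-setter on 1)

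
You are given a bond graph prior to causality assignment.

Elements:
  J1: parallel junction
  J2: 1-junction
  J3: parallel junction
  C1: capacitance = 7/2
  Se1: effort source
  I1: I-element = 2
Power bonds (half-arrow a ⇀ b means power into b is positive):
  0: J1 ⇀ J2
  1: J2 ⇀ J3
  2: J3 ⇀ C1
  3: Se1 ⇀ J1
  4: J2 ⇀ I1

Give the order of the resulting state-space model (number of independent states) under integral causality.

bond 3 stroke at J1  (Se1 fixes effort; stroke away)
bond 0 stroke at J2  (common-e at J1 fixed by 3)
bond 2 stroke at J3  (C1: C, integral causality)
bond 1 stroke at J2  (0-jn J3 has e-setter on 2)
bond 4 stroke at I1  (J2: last free bond brings flow in)

2  (C1, I1 all integral)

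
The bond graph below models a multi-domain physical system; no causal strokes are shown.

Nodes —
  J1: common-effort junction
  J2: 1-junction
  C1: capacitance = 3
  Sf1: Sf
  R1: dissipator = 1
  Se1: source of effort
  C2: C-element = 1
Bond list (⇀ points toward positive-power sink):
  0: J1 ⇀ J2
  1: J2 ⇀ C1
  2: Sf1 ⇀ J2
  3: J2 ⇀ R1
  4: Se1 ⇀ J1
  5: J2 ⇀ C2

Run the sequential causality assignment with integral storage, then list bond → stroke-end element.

b2 →Sf1  (Sf1 fixes flow; stroke at Sf1)
b4 →J1  (Se1 fixes effort; stroke away)
b0 →J2  (J1 effort already set via bond 4)
b1 →J2  (1-jn J2 has f-setter on 2)
b3 →J2  (common-f at J2 fixed by 2)
b5 →J2  (1-jn J2 has f-setter on 2)

#0 stroke at J2
#1 stroke at J2
#2 stroke at Sf1
#3 stroke at J2
#4 stroke at J1
#5 stroke at J2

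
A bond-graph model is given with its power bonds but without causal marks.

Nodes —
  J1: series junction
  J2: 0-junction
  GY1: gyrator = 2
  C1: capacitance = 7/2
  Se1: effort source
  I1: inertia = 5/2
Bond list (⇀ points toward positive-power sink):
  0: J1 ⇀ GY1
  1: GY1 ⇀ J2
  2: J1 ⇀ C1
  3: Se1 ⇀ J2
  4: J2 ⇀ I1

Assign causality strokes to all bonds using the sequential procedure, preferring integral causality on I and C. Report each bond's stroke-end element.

b3 →J2  (Se1: effort source, stroke at far end)
b1 →GY1  (0-jn J2 has e-setter on 3)
b4 →I1  (common-e at J2 fixed by 3)
b0 →GY1  (GY GY1: same side as bond 1)
b2 →J1  (1-jn J1 has f-setter on 0)

b0 stroke→GY1
b1 stroke→GY1
b2 stroke→J1
b3 stroke→J2
b4 stroke→I1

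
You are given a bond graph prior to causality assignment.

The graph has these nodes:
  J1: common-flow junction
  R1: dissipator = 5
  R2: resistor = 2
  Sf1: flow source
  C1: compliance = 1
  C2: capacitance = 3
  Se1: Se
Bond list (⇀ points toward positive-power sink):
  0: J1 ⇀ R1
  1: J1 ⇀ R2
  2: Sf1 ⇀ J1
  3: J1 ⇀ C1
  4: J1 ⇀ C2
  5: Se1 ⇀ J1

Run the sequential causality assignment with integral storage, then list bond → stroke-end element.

#2 stroke→Sf1  (source Sf1 imposes f)
#5 stroke→J1  (Se1 (Se) sets effort on bond)
#0 stroke→J1  (J1: bond 2 brought flow, rest push out)
#1 stroke→J1  (1-jn J1 has f-setter on 2)
#3 stroke→J1  (1-jn J1 has f-setter on 2)
#4 stroke→J1  (common-f at J1 fixed by 2)

bond 0 stroke at J1
bond 1 stroke at J1
bond 2 stroke at Sf1
bond 3 stroke at J1
bond 4 stroke at J1
bond 5 stroke at J1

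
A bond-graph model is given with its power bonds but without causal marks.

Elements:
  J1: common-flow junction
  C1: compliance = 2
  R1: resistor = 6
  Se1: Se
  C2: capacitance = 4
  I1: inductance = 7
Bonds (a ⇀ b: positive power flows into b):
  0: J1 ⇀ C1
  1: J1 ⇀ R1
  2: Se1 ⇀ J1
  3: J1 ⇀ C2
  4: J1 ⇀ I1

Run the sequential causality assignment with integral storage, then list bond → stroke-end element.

#2 |J1  (source Se1 imposes e)
#0 |J1  (prefer integral on C1)
#3 |J1  (C2 integral (e out))
#4 |I1  (prefer integral on I1)
#1 |J1  (1-jn J1 has f-setter on 4)

β0 stroke at J1
β1 stroke at J1
β2 stroke at J1
β3 stroke at J1
β4 stroke at I1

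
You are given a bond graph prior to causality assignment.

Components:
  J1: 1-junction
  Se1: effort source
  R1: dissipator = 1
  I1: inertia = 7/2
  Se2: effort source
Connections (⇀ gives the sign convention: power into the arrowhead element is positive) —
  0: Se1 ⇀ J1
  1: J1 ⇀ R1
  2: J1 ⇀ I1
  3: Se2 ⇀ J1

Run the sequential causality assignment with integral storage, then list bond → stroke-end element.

bond 0 →J1  (Se1: effort source, stroke at far end)
bond 3 →J1  (Se2: effort source, stroke at far end)
bond 2 →I1  (I1 outputs flow p/I1)
bond 1 →J1  (J1 flow already set via bond 2)

#0 |J1
#1 |J1
#2 |I1
#3 |J1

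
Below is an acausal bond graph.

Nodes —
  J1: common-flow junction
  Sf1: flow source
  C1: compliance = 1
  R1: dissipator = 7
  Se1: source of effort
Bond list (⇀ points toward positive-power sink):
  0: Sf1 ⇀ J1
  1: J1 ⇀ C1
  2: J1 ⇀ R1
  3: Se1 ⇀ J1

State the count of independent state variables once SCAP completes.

#0 stroke→Sf1  (Sf1 fixes flow; stroke at Sf1)
#3 stroke→J1  (source Se1 imposes e)
#1 stroke→J1  (common-f at J1 fixed by 0)
#2 stroke→J1  (J1: bond 0 brought flow, rest push out)

1  (C1 all integral)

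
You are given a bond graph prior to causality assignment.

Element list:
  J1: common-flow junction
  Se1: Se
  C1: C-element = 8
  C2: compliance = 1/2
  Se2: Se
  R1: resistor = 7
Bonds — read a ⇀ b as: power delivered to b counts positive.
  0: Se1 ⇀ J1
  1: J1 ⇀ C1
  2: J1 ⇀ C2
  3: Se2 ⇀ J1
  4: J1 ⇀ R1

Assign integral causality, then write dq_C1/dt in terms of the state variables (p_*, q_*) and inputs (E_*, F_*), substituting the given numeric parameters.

#0 stroke at J1  (Se1 fixes effort; stroke away)
#3 stroke at J1  (Se2 fixes effort; stroke away)
#1 stroke at J1  (C1: C, integral causality)
#2 stroke at J1  (prefer integral on C2)
#4 stroke at R1  (J1 needs exactly one f-in)

dq_C1/dt = E_Se1/7 + E_Se2/7 - q_C1/56 - 2*q_C2/7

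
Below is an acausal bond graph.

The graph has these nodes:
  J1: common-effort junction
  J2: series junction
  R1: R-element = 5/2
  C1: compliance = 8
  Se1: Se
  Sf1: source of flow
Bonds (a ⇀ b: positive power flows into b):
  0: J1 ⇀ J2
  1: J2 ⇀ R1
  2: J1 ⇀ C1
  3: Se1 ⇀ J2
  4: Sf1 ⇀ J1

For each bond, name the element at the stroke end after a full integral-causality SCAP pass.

bond 0 →J2
bond 1 →R1
bond 2 →J1
bond 3 →J2
bond 4 →Sf1

#3 stroke at J2  (Se1 (Se) sets effort on bond)
#4 stroke at Sf1  (Sf1: flow source, stroke at near end)
#2 stroke at J1  (C1: C, integral causality)
#0 stroke at J2  (common-e at J1 fixed by 2)
#1 stroke at R1  (only one flow-in slot at J2)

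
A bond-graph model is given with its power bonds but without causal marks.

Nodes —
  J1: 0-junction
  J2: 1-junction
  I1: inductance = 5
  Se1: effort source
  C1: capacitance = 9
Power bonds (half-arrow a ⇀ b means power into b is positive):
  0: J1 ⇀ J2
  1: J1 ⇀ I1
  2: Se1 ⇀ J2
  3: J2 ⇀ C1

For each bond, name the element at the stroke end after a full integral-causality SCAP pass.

b2 stroke→J2  (Se1 (Se) sets effort on bond)
b1 stroke→I1  (I1 outputs flow p/I1)
b0 stroke→J1  (closing 0-jn rule on J1)
b3 stroke→J2  (J2 flow already set via bond 0)

β0 →J1
β1 →I1
β2 →J2
β3 →J2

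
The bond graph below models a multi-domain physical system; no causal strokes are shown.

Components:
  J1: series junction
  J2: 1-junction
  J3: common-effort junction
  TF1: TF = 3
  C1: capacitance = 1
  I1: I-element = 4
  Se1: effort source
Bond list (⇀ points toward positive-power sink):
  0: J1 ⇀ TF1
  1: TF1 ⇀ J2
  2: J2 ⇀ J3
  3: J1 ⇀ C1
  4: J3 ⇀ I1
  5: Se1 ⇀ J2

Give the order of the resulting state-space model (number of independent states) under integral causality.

2  (C1, I1 all integral)

β5 |J2  (Se1 (Se) sets effort on bond)
β3 |J1  (prefer integral on C1)
β0 |TF1  (J1 needs exactly one f-in)
β1 |J2  (TF1: transformer flips bond 0)
β2 |J3  (J2: last free bond brings flow in)
β4 |I1  (J3 effort already set via bond 2)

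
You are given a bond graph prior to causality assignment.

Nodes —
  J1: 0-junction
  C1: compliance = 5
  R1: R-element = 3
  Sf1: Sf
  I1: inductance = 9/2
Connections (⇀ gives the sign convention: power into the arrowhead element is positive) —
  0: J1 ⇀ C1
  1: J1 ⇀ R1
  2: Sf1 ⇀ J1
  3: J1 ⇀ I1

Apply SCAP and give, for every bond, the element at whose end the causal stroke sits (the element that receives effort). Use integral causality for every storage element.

β2 →Sf1  (Sf1: flow source, stroke at near end)
β0 →J1  (C1 integral (e out))
β1 →R1  (J1 effort already set via bond 0)
β3 →I1  (J1 effort already set via bond 0)

β0 |J1
β1 |R1
β2 |Sf1
β3 |I1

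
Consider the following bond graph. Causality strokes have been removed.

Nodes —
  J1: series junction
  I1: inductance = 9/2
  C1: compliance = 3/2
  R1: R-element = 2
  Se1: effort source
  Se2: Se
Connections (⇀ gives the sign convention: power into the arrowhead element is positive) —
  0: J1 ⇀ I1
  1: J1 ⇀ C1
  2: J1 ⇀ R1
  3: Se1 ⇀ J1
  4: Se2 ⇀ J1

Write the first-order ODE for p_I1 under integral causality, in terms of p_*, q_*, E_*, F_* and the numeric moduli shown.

#3 stroke→J1  (Se1 (Se) sets effort on bond)
#4 stroke→J1  (Se2: effort source, stroke at far end)
#0 stroke→I1  (I1 integral (f out))
#1 stroke→J1  (J1: bond 0 brought flow, rest push out)
#2 stroke→J1  (1-jn J1 has f-setter on 0)

dp_I1/dt = E_Se1 + E_Se2 - 4*p_I1/9 - 2*q_C1/3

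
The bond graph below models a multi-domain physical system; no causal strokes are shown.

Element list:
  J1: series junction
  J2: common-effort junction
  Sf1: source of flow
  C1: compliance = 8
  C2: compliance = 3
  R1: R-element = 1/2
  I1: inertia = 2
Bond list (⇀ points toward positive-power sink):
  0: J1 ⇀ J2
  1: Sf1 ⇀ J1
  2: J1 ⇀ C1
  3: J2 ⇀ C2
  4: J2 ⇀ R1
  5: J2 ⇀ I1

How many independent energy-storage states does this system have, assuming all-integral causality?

b1 stroke→Sf1  (Sf1 fixes flow; stroke at Sf1)
b0 stroke→J1  (J1 flow already set via bond 1)
b2 stroke→J1  (J1 flow already set via bond 1)
b3 stroke→J2  (C2: C, integral causality)
b4 stroke→R1  (0-jn J2 has e-setter on 3)
b5 stroke→I1  (common-e at J2 fixed by 3)

3  (C1, C2, I1 all integral)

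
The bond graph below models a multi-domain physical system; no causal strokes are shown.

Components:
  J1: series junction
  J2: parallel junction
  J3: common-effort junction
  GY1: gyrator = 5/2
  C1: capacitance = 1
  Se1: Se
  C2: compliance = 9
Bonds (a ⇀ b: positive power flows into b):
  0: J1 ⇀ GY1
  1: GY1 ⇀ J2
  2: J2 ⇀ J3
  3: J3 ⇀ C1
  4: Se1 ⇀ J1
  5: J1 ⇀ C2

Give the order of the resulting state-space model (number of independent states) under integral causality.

2  (C1, C2 all integral)

#4 stroke→J1  (Se1: effort source, stroke at far end)
#3 stroke→J3  (C1 outputs effort q/C1)
#2 stroke→J2  (common-e at J3 fixed by 3)
#1 stroke→GY1  (common-e at J2 fixed by 2)
#0 stroke→GY1  (GY1: gyrator matches bond 1)
#5 stroke→J1  (J1 flow already set via bond 0)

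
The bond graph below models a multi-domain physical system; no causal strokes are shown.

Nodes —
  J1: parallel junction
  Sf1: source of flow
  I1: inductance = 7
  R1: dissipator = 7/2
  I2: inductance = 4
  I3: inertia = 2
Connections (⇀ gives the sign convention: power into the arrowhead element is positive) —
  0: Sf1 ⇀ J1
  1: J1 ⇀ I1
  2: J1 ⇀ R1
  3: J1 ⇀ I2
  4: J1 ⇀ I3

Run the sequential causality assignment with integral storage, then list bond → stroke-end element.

bond 0 |Sf1  (Sf1: flow source, stroke at near end)
bond 1 |I1  (prefer integral on I1)
bond 3 |I2  (I2: I, integral causality)
bond 4 |I3  (I3: I, integral causality)
bond 2 |J1  (closing 0-jn rule on J1)

#0 |Sf1
#1 |I1
#2 |J1
#3 |I2
#4 |I3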